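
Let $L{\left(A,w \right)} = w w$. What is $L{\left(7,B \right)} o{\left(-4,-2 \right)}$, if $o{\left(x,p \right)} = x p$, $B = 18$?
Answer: $2592$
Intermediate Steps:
$L{\left(A,w \right)} = w^{2}$
$o{\left(x,p \right)} = p x$
$L{\left(7,B \right)} o{\left(-4,-2 \right)} = 18^{2} \left(\left(-2\right) \left(-4\right)\right) = 324 \cdot 8 = 2592$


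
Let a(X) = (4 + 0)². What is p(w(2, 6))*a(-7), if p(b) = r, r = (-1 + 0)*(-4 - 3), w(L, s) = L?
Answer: 112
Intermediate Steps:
r = 7 (r = -1*(-7) = 7)
a(X) = 16 (a(X) = 4² = 16)
p(b) = 7
p(w(2, 6))*a(-7) = 7*16 = 112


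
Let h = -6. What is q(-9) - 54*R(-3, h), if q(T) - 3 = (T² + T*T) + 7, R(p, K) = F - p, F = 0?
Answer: 10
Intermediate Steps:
R(p, K) = -p (R(p, K) = 0 - p = -p)
q(T) = 10 + 2*T² (q(T) = 3 + ((T² + T*T) + 7) = 3 + ((T² + T²) + 7) = 3 + (2*T² + 7) = 3 + (7 + 2*T²) = 10 + 2*T²)
q(-9) - 54*R(-3, h) = (10 + 2*(-9)²) - (-54)*(-3) = (10 + 2*81) - 54*3 = (10 + 162) - 162 = 172 - 162 = 10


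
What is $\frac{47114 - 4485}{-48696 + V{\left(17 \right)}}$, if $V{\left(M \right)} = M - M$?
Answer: $- \frac{42629}{48696} \approx -0.87541$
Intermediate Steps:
$V{\left(M \right)} = 0$
$\frac{47114 - 4485}{-48696 + V{\left(17 \right)}} = \frac{47114 - 4485}{-48696 + 0} = \frac{42629}{-48696} = 42629 \left(- \frac{1}{48696}\right) = - \frac{42629}{48696}$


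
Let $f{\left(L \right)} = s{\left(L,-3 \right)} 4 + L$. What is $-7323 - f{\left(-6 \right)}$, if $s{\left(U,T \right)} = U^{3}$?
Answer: $-6453$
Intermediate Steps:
$f{\left(L \right)} = L + 4 L^{3}$ ($f{\left(L \right)} = L^{3} \cdot 4 + L = 4 L^{3} + L = L + 4 L^{3}$)
$-7323 - f{\left(-6 \right)} = -7323 - \left(-6 + 4 \left(-6\right)^{3}\right) = -7323 - \left(-6 + 4 \left(-216\right)\right) = -7323 - \left(-6 - 864\right) = -7323 - -870 = -7323 + 870 = -6453$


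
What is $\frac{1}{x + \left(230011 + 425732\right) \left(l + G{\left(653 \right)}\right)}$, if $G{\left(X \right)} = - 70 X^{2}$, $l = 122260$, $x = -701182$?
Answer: $- \frac{1}{19492859744092} \approx -5.1301 \cdot 10^{-14}$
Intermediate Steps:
$\frac{1}{x + \left(230011 + 425732\right) \left(l + G{\left(653 \right)}\right)} = \frac{1}{-701182 + \left(230011 + 425732\right) \left(122260 - 70 \cdot 653^{2}\right)} = \frac{1}{-701182 + 655743 \left(122260 - 29848630\right)} = \frac{1}{-701182 + 655743 \left(-29726370\right)} = \frac{1}{-701182 - 19492859042910} = \frac{1}{-19492859744092} = - \frac{1}{19492859744092}$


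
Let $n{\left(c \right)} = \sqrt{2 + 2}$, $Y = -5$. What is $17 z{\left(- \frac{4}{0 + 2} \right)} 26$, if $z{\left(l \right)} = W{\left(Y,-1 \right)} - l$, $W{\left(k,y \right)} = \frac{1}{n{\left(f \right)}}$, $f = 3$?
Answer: $1105$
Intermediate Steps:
$n{\left(c \right)} = 2$ ($n{\left(c \right)} = \sqrt{4} = 2$)
$W{\left(k,y \right)} = \frac{1}{2}$
$z{\left(l \right)} = \frac{1}{2} - l$
$17 z{\left(- \frac{4}{0 + 2} \right)} 26 = 17 \left(\frac{1}{2} - - \frac{4}{0 + 2}\right) 26 = 17 \left(\frac{1}{2} - - \frac{4}{2}\right) 26 = 17 \left(\frac{1}{2} - \left(-4\right) \frac{1}{2}\right) 26 = 17 \left(\frac{1}{2} - -2\right) 26 = 17 \left(\frac{1}{2} + 2\right) 26 = 17 \cdot \frac{5}{2} \cdot 26 = \frac{85}{2} \cdot 26 = 1105$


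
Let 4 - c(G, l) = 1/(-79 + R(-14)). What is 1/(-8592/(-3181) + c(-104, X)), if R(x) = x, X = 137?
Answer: 295833/1985569 ≈ 0.14899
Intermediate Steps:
c(G, l) = 373/93 (c(G, l) = 4 - 1/(-79 - 14) = 4 - 1/(-93) = 4 - 1*(-1/93) = 4 + 1/93 = 373/93)
1/(-8592/(-3181) + c(-104, X)) = 1/(-8592/(-3181) + 373/93) = 1/(-8592*(-1/3181) + 373/93) = 1/(8592/3181 + 373/93) = 1/(1985569/295833) = 295833/1985569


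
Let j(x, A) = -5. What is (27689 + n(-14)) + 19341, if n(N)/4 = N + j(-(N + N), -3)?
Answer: 46954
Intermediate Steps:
n(N) = -20 + 4*N (n(N) = 4*(N - 5) = 4*(-5 + N) = -20 + 4*N)
(27689 + n(-14)) + 19341 = (27689 + (-20 + 4*(-14))) + 19341 = (27689 + (-20 - 56)) + 19341 = (27689 - 76) + 19341 = 27613 + 19341 = 46954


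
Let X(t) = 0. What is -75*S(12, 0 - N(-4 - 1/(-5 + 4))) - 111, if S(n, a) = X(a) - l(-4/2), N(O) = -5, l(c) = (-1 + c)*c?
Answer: 339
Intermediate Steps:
l(c) = c*(-1 + c)
S(n, a) = -6 (S(n, a) = 0 - (-4/2)*(-1 - 4/2) = 0 - (-4*½)*(-1 - 4*½) = 0 - (-2)*(-1 - 2) = 0 - (-2)*(-3) = 0 - 1*6 = 0 - 6 = -6)
-75*S(12, 0 - N(-4 - 1/(-5 + 4))) - 111 = -75*(-6) - 111 = 450 - 111 = 339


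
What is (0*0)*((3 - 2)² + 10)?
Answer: 0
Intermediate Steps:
(0*0)*((3 - 2)² + 10) = 0*(1² + 10) = 0*(1 + 10) = 0*11 = 0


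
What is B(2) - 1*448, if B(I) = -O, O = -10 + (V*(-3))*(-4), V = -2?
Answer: -414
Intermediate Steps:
O = -34 (O = -10 - 2*(-3)*(-4) = -10 + 6*(-4) = -10 - 24 = -34)
B(I) = 34 (B(I) = -1*(-34) = 34)
B(2) - 1*448 = 34 - 1*448 = 34 - 448 = -414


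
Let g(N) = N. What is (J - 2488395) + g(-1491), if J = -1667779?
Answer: -4157665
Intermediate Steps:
(J - 2488395) + g(-1491) = (-1667779 - 2488395) - 1491 = -4156174 - 1491 = -4157665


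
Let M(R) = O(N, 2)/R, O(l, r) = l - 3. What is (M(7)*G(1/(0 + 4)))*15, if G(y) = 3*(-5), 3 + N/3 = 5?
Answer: -675/7 ≈ -96.429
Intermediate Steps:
N = 6 (N = -9 + 3*5 = -9 + 15 = 6)
O(l, r) = -3 + l
G(y) = -15
M(R) = 3/R (M(R) = (-3 + 6)/R = 3/R)
(M(7)*G(1/(0 + 4)))*15 = ((3/7)*(-15))*15 = -45/7*15 = -675/7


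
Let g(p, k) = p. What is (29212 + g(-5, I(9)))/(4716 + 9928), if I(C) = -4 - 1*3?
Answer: 29207/14644 ≈ 1.9945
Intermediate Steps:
I(C) = -7 (I(C) = -4 - 3 = -7)
(29212 + g(-5, I(9)))/(4716 + 9928) = (29212 - 5)/(4716 + 9928) = 29207/14644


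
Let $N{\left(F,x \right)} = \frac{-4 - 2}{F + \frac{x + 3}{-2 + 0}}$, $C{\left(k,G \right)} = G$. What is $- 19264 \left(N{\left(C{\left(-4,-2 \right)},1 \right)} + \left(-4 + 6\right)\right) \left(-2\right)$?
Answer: $134848$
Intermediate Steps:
$N{\left(F,x \right)} = - \frac{6}{- \frac{3}{2} + F - \frac{x}{2}}$ ($N{\left(F,x \right)} = - \frac{6}{F + \frac{3 + x}{-2}} = - \frac{6}{F + \left(3 + x\right) \left(- \frac{1}{2}\right)} = - \frac{6}{F - \left(\frac{3}{2} + \frac{x}{2}\right)} = - \frac{6}{- \frac{3}{2} + F - \frac{x}{2}}$)
$- 19264 \left(N{\left(C{\left(-4,-2 \right)},1 \right)} + \left(-4 + 6\right)\right) \left(-2\right) = - 19264 \left(\frac{12}{3 + 1 - -4} + \left(-4 + 6\right)\right) \left(-2\right) = - 19264 \left(\frac{12}{3 + 1 + 4} + 2\right) \left(-2\right) = - 19264 \left(\frac{12}{8} + 2\right) \left(-2\right) = - 19264 \left(12 \cdot \frac{1}{8} + 2\right) \left(-2\right) = - 19264 \left(\frac{3}{2} + 2\right) \left(-2\right) = - 19264 \cdot \frac{7}{2} \left(-2\right) = \left(-19264\right) \left(-7\right) = 134848$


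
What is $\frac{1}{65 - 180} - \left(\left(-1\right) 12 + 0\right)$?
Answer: $\frac{1379}{115} \approx 11.991$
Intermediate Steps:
$\frac{1}{65 - 180} - \left(\left(-1\right) 12 + 0\right) = \frac{1}{65 - 180} - \left(-12 + 0\right) = \frac{1}{-115} - -12 = - \frac{1}{115} + 12 = \frac{1379}{115}$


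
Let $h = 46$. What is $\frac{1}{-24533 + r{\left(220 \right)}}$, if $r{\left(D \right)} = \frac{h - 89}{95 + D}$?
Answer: $- \frac{315}{7727938} \approx -4.0761 \cdot 10^{-5}$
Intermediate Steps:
$r{\left(D \right)} = - \frac{43}{95 + D}$ ($r{\left(D \right)} = \frac{46 - 89}{95 + D} = - \frac{43}{95 + D}$)
$\frac{1}{-24533 + r{\left(220 \right)}} = \frac{1}{-24533 - \frac{43}{95 + 220}} = \frac{1}{-24533 - \frac{43}{315}} = \frac{1}{- \frac{7727938}{315}} = - \frac{315}{7727938}$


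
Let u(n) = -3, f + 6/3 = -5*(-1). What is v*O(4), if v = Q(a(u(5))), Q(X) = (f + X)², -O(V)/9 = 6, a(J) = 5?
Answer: -3456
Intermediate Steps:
f = 3 (f = -2 - 5*(-1) = -2 + 5 = 3)
O(V) = -54 (O(V) = -9*6 = -54)
Q(X) = (3 + X)²
v = 64 (v = (3 + 5)² = 8² = 64)
v*O(4) = 64*(-54) = -3456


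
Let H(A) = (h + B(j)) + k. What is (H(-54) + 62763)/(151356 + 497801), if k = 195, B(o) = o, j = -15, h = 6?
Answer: 62949/649157 ≈ 0.096970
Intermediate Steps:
H(A) = 186 (H(A) = (6 - 15) + 195 = -9 + 195 = 186)
(H(-54) + 62763)/(151356 + 497801) = (186 + 62763)/(151356 + 497801) = 62949/649157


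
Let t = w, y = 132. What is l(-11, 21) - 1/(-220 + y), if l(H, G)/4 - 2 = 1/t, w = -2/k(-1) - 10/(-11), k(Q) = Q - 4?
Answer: 8765/792 ≈ 11.067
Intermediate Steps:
k(Q) = -4 + Q
w = 72/55 (w = -2/(-4 - 1) - 10/(-11) = -2/(-5) - 10*(-1/11) = -2*(-⅕) + 10/11 = ⅖ + 10/11 = 72/55 ≈ 1.3091)
t = 72/55 ≈ 1.3091
l(H, G) = 199/18 (l(H, G) = 8 + 4/(72/55) = 8 + 4*(55/72) = 8 + 55/18 = 199/18)
l(-11, 21) - 1/(-220 + y) = 199/18 - 1/(-220 + 132) = 199/18 - 1/(-88) = 199/18 - 1*(-1/88) = 199/18 + 1/88 = 8765/792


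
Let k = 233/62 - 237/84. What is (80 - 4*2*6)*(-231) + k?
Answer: -6415443/868 ≈ -7391.1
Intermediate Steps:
k = 813/868 (k = 233*(1/62) - 237*1/84 = 233/62 - 79/28 = 813/868 ≈ 0.93664)
(80 - 4*2*6)*(-231) + k = (80 - 4*2*6)*(-231) + 813/868 = (80 - 8*6)*(-231) + 813/868 = (80 - 1*48)*(-231) + 813/868 = (80 - 48)*(-231) + 813/868 = 32*(-231) + 813/868 = -7392 + 813/868 = -6415443/868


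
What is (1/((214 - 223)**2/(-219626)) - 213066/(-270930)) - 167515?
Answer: -622609661464/3657555 ≈ -1.7023e+5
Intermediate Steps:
(1/((214 - 223)**2/(-219626)) - 213066/(-270930)) - 167515 = (1/((-9)**2*(-1/219626)) - 213066*(-1/270930)) - 167515 = (1/(81*(-1/219626)) + 35511/45155) - 167515 = (1/(-81/219626) + 35511/45155) - 167515 = (-219626/81 + 35511/45155) - 167515 = -9914335639/3657555 - 167515 = -622609661464/3657555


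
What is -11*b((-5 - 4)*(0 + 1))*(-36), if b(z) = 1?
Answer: 396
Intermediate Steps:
-11*b((-5 - 4)*(0 + 1))*(-36) = -11*1*(-36) = -11*(-36) = 396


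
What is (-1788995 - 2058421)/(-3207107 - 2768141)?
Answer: 480927/746906 ≈ 0.64389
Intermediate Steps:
(-1788995 - 2058421)/(-3207107 - 2768141) = -3847416/(-5975248) = -3847416*(-1/5975248) = 480927/746906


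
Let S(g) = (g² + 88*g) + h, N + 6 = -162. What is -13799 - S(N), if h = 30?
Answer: -27269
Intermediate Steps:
N = -168 (N = -6 - 162 = -168)
S(g) = 30 + g² + 88*g (S(g) = (g² + 88*g) + 30 = 30 + g² + 88*g)
-13799 - S(N) = -13799 - (30 + (-168)² + 88*(-168)) = -13799 - (30 + 28224 - 14784) = -13799 - 1*13470 = -13799 - 13470 = -27269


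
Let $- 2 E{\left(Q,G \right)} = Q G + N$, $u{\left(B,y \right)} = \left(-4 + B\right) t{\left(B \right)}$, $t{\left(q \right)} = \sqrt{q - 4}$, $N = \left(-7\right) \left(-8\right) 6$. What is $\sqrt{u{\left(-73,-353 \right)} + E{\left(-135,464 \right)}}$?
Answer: $\sqrt{31152 - 77 i \sqrt{77}} \approx 176.51 - 1.914 i$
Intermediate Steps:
$N = 336$ ($N = 56 \cdot 6 = 336$)
$t{\left(q \right)} = \sqrt{-4 + q}$
$u{\left(B,y \right)} = \left(-4 + B\right)^{\frac{3}{2}}$ ($u{\left(B,y \right)} = \left(-4 + B\right) \sqrt{-4 + B} = \left(-4 + B\right)^{\frac{3}{2}}$)
$E{\left(Q,G \right)} = -168 - \frac{G Q}{2}$ ($E{\left(Q,G \right)} = - \frac{Q G + 336}{2} = - \frac{G Q + 336}{2} = - \frac{336 + G Q}{2} = -168 - \frac{G Q}{2}$)
$\sqrt{u{\left(-73,-353 \right)} + E{\left(-135,464 \right)}} = \sqrt{\left(-4 - 73\right)^{\frac{3}{2}} - \left(168 + 232 \left(-135\right)\right)} = \sqrt{\left(-77\right)^{\frac{3}{2}} + \left(-168 + 31320\right)} = \sqrt{- 77 i \sqrt{77} + 31152} = \sqrt{31152 - 77 i \sqrt{77}}$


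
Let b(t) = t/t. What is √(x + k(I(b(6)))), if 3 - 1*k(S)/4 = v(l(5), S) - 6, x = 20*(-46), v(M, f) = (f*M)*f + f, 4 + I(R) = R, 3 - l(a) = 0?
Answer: 14*I*√5 ≈ 31.305*I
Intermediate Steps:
l(a) = 3 (l(a) = 3 - 1*0 = 3 + 0 = 3)
b(t) = 1
I(R) = -4 + R
v(M, f) = f + M*f² (v(M, f) = (M*f)*f + f = M*f² + f = f + M*f²)
x = -920
k(S) = 36 - 4*S*(1 + 3*S) (k(S) = 12 - 4*(S*(1 + 3*S) - 6) = 12 - 4*(-6 + S*(1 + 3*S)) = 12 + (24 - 4*S*(1 + 3*S)) = 36 - 4*S*(1 + 3*S))
√(x + k(I(b(6)))) = √(-920 + (36 - 4*(-4 + 1)*(1 + 3*(-4 + 1)))) = √(-920 + (36 - 4*(-3)*(1 + 3*(-3)))) = √(-920 + (36 - 4*(-3)*(1 - 9))) = √(-920 + (36 - 4*(-3)*(-8))) = √(-920 + (36 - 96)) = √(-920 - 60) = √(-980) = 14*I*√5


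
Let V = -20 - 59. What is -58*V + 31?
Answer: 4613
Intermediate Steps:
V = -79
-58*V + 31 = -58*(-79) + 31 = 4582 + 31 = 4613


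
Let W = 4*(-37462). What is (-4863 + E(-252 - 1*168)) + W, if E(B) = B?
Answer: -155131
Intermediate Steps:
W = -149848
(-4863 + E(-252 - 1*168)) + W = (-4863 + (-252 - 1*168)) - 149848 = (-4863 + (-252 - 168)) - 149848 = (-4863 - 420) - 149848 = -5283 - 149848 = -155131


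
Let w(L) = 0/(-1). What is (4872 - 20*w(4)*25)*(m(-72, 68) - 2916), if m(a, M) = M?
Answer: -13875456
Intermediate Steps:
w(L) = 0 (w(L) = 0*(-1) = 0)
(4872 - 20*w(4)*25)*(m(-72, 68) - 2916) = (4872 - 20*0*25)*(68 - 2916) = (4872 + 0*25)*(-2848) = (4872 + 0)*(-2848) = 4872*(-2848) = -13875456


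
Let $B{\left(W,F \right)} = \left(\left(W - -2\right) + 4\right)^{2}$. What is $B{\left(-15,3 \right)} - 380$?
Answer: $-299$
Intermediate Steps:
$B{\left(W,F \right)} = \left(6 + W\right)^{2}$ ($B{\left(W,F \right)} = \left(\left(W + 2\right) + 4\right)^{2} = \left(\left(2 + W\right) + 4\right)^{2} = \left(6 + W\right)^{2}$)
$B{\left(-15,3 \right)} - 380 = \left(6 - 15\right)^{2} - 380 = \left(-9\right)^{2} - 380 = 81 - 380 = -299$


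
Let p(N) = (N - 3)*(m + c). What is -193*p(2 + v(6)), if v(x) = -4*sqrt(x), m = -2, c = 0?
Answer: -386 - 1544*sqrt(6) ≈ -4168.0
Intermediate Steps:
p(N) = 6 - 2*N (p(N) = (N - 3)*(-2 + 0) = (-3 + N)*(-2) = 6 - 2*N)
-193*p(2 + v(6)) = -193*(6 - 2*(2 - 4*sqrt(6))) = -193*(6 + (-4 + 8*sqrt(6))) = -193*(2 + 8*sqrt(6)) = -386 - 1544*sqrt(6)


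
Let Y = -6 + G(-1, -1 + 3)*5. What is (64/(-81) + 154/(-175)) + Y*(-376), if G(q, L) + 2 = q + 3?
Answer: 4565018/2025 ≈ 2254.3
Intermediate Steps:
G(q, L) = 1 + q (G(q, L) = -2 + (q + 3) = -2 + (3 + q) = 1 + q)
Y = -6 (Y = -6 + (1 - 1)*5 = -6 + 0*5 = -6 + 0 = -6)
(64/(-81) + 154/(-175)) + Y*(-376) = (64/(-81) + 154/(-175)) - 6*(-376) = (64*(-1/81) + 154*(-1/175)) + 2256 = (-64/81 - 22/25) + 2256 = -3382/2025 + 2256 = 4565018/2025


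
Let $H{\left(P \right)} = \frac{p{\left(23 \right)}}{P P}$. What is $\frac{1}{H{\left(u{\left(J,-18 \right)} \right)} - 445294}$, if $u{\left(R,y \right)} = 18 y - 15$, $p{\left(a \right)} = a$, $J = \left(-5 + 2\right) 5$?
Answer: $- \frac{114921}{51173631751} \approx -2.2457 \cdot 10^{-6}$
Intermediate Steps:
$J = -15$ ($J = \left(-3\right) 5 = -15$)
$u{\left(R,y \right)} = -15 + 18 y$
$H{\left(P \right)} = \frac{23}{P^{2}}$ ($H{\left(P \right)} = \frac{23}{P P} = \frac{23}{P^{2}}$)
$\frac{1}{H{\left(u{\left(J,-18 \right)} \right)} - 445294} = \frac{1}{\frac{23}{\left(-15 + 18 \left(-18\right)\right)^{2}} - 445294} = \frac{1}{\frac{23}{\left(-15 - 324\right)^{2}} - 445294} = \frac{1}{\frac{23}{114921} - 445294} = \frac{1}{- \frac{51173631751}{114921}} = - \frac{114921}{51173631751}$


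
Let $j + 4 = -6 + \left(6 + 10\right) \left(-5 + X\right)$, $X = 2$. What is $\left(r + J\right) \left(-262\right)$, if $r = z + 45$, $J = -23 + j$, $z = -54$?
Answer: $23580$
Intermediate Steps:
$j = -58$ ($j = -4 + \left(-6 + \left(6 + 10\right) \left(-5 + 2\right)\right) = -4 + \left(-6 + 16 \left(-3\right)\right) = -4 - 54 = -58$)
$J = -81$ ($J = -23 - 58 = -81$)
$r = -9$ ($r = -54 + 45 = -9$)
$\left(r + J\right) \left(-262\right) = \left(-9 - 81\right) \left(-262\right) = \left(-90\right) \left(-262\right) = 23580$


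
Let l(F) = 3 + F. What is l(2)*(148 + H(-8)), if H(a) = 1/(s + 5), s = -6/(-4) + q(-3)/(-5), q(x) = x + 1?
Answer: 51110/69 ≈ 740.72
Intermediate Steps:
q(x) = 1 + x
s = 19/10 (s = -6/(-4) + (1 - 3)/(-5) = -6*(-1/4) - 2*(-1/5) = 3/2 + 2/5 = 19/10 ≈ 1.9000)
H(a) = 10/69 (H(a) = 1/(19/10 + 5) = 1/(69/10) = 10/69)
l(2)*(148 + H(-8)) = (3 + 2)*(148 + 10/69) = 5*(10222/69) = 51110/69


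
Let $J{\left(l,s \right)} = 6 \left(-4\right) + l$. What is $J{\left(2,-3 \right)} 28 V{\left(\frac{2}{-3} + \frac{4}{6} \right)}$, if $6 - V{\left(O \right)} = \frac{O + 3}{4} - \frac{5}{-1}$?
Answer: $-154$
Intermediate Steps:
$V{\left(O \right)} = \frac{1}{4} - \frac{O}{4}$ ($V{\left(O \right)} = 6 - \left(\frac{O + 3}{4} - \frac{5}{-1}\right) = 6 - \left(\left(3 + O\right) \frac{1}{4} - -5\right) = 6 - \left(\left(\frac{3}{4} + \frac{O}{4}\right) + 5\right) = 6 - \left(\frac{23}{4} + \frac{O}{4}\right) = \frac{1}{4} - \frac{O}{4}$)
$J{\left(l,s \right)} = -24 + l$
$J{\left(2,-3 \right)} 28 V{\left(\frac{2}{-3} + \frac{4}{6} \right)} = \left(-24 + 2\right) 28 \left(\frac{1}{4} - \frac{\frac{2}{-3} + \frac{4}{6}}{4}\right) = \left(-22\right) 28 \left(\frac{1}{4} - \frac{2 \left(- \frac{1}{3}\right) + 4 \cdot \frac{1}{6}}{4}\right) = - 616 \left(\frac{1}{4} - \frac{- \frac{2}{3} + \frac{2}{3}}{4}\right) = - 616 \left(\frac{1}{4} - 0\right) = - 616 \left(\frac{1}{4} + 0\right) = \left(-616\right) \frac{1}{4} = -154$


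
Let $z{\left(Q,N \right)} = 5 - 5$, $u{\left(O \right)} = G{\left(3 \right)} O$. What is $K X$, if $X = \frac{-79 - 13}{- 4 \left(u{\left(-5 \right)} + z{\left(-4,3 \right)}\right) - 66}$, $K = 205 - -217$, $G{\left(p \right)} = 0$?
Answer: $\frac{19412}{33} \approx 588.24$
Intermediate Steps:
$u{\left(O \right)} = 0$ ($u{\left(O \right)} = 0 O = 0$)
$z{\left(Q,N \right)} = 0$ ($z{\left(Q,N \right)} = 5 - 5 = 0$)
$K = 422$ ($K = 205 + 217 = 422$)
$X = \frac{46}{33}$ ($X = \frac{-79 - 13}{- 4 \left(0 + 0\right) - 66} = - \frac{92}{\left(-4\right) 0 - 66} = - \frac{92}{0 - 66} = - \frac{92}{-66} = \left(-92\right) \left(- \frac{1}{66}\right) = \frac{46}{33} \approx 1.3939$)
$K X = 422 \cdot \frac{46}{33} = \frac{19412}{33}$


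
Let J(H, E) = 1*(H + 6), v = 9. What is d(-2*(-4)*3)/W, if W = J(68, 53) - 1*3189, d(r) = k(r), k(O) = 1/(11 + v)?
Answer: -1/62300 ≈ -1.6051e-5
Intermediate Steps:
k(O) = 1/20 (k(O) = 1/(11 + 9) = 1/20)
d(r) = 1/20
J(H, E) = 6 + H (J(H, E) = 1*(6 + H) = 6 + H)
W = -3115 (W = (6 + 68) - 1*3189 = 74 - 3189 = -3115)
d(-2*(-4)*3)/W = (1/20)/(-3115) = (1/20)*(-1/3115) = -1/62300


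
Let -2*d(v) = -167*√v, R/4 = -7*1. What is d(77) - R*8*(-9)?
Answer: -2016 + 167*√77/2 ≈ -1283.3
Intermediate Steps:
R = -28 (R = 4*(-7*1) = 4*(-7) = -28)
d(v) = 167*√v/2 (d(v) = -(-167)*√v/2 = 167*√v/2)
d(77) - R*8*(-9) = 167*√77/2 - (-28*8)*(-9) = 167*√77/2 - (-224)*(-9) = 167*√77/2 - 1*2016 = 167*√77/2 - 2016 = -2016 + 167*√77/2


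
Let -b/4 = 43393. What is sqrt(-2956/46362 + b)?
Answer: I*sqrt(93270469125810)/23181 ≈ 416.62*I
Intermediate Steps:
b = -173572 (b = -4*43393 = -173572)
sqrt(-2956/46362 + b) = sqrt(-2956/46362 - 173572) = sqrt(-2956*1/46362 - 173572) = sqrt(-1478/23181 - 173572) = sqrt(-4023574010/23181) = I*sqrt(93270469125810)/23181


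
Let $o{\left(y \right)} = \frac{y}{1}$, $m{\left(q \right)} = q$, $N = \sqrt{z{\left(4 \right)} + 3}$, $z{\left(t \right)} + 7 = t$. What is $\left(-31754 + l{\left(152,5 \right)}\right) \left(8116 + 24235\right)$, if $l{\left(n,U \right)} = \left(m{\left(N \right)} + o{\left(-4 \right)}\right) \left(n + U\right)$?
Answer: $-1047590082$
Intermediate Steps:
$z{\left(t \right)} = -7 + t$
$N = 0$ ($N = \sqrt{\left(-7 + 4\right) + 3} = \sqrt{-3 + 3} = \sqrt{0} = 0$)
$o{\left(y \right)} = y$ ($o{\left(y \right)} = y 1 = y$)
$l{\left(n,U \right)} = - 4 U - 4 n$ ($l{\left(n,U \right)} = \left(0 - 4\right) \left(n + U\right) = - 4 \left(U + n\right) = - 4 U - 4 n$)
$\left(-31754 + l{\left(152,5 \right)}\right) \left(8116 + 24235\right) = \left(-31754 - 628\right) \left(8116 + 24235\right) = \left(-31754 - 628\right) 32351 = \left(-32382\right) 32351 = -1047590082$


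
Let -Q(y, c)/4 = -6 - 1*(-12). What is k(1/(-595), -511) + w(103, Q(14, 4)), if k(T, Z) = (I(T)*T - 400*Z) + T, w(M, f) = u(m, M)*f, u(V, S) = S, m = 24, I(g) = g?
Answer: 71487559606/354025 ≈ 2.0193e+5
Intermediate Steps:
Q(y, c) = -24 (Q(y, c) = -4*(-6 - 1*(-12)) = -4*(-6 + 12) = -4*6 = -24)
w(M, f) = M*f
k(T, Z) = T + T² - 400*Z (k(T, Z) = (T*T - 400*Z) + T = (T² - 400*Z) + T = T + T² - 400*Z)
k(1/(-595), -511) + w(103, Q(14, 4)) = (1/(-595) + (1/(-595))² - 400*(-511)) + 103*(-24) = (-1/595 + (-1/595)² + 204400) - 2472 = (-1/595 + 1/354025 + 204400) - 2472 = 72362709406/354025 - 2472 = 71487559606/354025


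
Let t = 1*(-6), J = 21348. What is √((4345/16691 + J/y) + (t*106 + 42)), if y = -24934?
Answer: I*√25746044438578361989/208086697 ≈ 24.384*I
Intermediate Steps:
t = -6
√((4345/16691 + J/y) + (t*106 + 42)) = √((4345/16691 + 21348/(-24934)) + (-6*106 + 42)) = √((4345*(1/16691) + 21348*(-1/24934)) + (-636 + 42)) = √((4345/16691 - 10674/12467) - 594) = √(-123990619/208086697 - 594) = √(-123727488637/208086697) = I*√25746044438578361989/208086697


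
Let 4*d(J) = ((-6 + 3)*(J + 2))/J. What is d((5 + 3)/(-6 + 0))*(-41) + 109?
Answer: 749/8 ≈ 93.625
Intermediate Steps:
d(J) = (-6 - 3*J)/(4*J) (d(J) = (((-6 + 3)*(J + 2))/J)/4 = ((-3*(2 + J))/J)/4 = ((-6 - 3*J)/J)/4 = (-6 - 3*J)/(4*J))
d((5 + 3)/(-6 + 0))*(-41) + 109 = (3*(-2 - (5 + 3)/(-6 + 0))/(4*(((5 + 3)/(-6 + 0)))))*(-41) + 109 = (3*(-2 - 8/(-6))/(4*((8/(-6)))))*(-41) + 109 = (3*(-2 - 8*(-1)/6)/(4*((8*(-1/6)))))*(-41) + 109 = (3*(-2 - 1*(-4/3))/(4*(-4/3)))*(-41) + 109 = ((3/4)*(-3/4)*(-2 + 4/3))*(-41) + 109 = ((3/4)*(-3/4)*(-2/3))*(-41) + 109 = (3/8)*(-41) + 109 = -123/8 + 109 = 749/8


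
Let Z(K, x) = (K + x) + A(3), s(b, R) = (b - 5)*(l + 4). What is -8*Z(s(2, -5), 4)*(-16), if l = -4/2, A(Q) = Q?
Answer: 128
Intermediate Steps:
l = -2 (l = -4*½ = -2)
s(b, R) = -10 + 2*b (s(b, R) = (b - 5)*(-2 + 4) = (-5 + b)*2 = -10 + 2*b)
Z(K, x) = 3 + K + x (Z(K, x) = (K + x) + 3 = 3 + K + x)
-8*Z(s(2, -5), 4)*(-16) = -8*(3 + (-10 + 2*2) + 4)*(-16) = -8*(3 + (-10 + 4) + 4)*(-16) = -8*(3 - 6 + 4)*(-16) = -8*1*(-16) = -8*(-16) = 128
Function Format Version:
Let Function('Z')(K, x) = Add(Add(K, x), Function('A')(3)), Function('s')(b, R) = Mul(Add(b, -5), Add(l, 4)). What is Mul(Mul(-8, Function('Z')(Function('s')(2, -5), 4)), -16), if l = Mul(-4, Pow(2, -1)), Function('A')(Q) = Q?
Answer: 128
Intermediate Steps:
l = -2 (l = Mul(-4, Rational(1, 2)) = -2)
Function('s')(b, R) = Add(-10, Mul(2, b)) (Function('s')(b, R) = Mul(Add(b, -5), Add(-2, 4)) = Mul(Add(-5, b), 2) = Add(-10, Mul(2, b)))
Function('Z')(K, x) = Add(3, K, x) (Function('Z')(K, x) = Add(Add(K, x), 3) = Add(3, K, x))
Mul(Mul(-8, Function('Z')(Function('s')(2, -5), 4)), -16) = Mul(Mul(-8, Add(3, Add(-10, Mul(2, 2)), 4)), -16) = Mul(Mul(-8, Add(3, Add(-10, 4), 4)), -16) = Mul(Mul(-8, Add(3, -6, 4)), -16) = Mul(Mul(-8, 1), -16) = Mul(-8, -16) = 128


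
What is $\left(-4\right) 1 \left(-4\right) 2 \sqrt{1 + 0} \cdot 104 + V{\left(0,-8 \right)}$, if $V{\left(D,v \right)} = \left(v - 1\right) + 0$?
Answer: $3319$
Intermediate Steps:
$V{\left(D,v \right)} = -1 + v$ ($V{\left(D,v \right)} = \left(-1 + v\right) + 0 = -1 + v$)
$\left(-4\right) 1 \left(-4\right) 2 \sqrt{1 + 0} \cdot 104 + V{\left(0,-8 \right)} = \left(-4\right) 1 \left(-4\right) 2 \sqrt{1 + 0} \cdot 104 - 9 = - 4 \left(- 8 \sqrt{1}\right) 104 - 9 = - 4 \left(\left(-8\right) 1\right) 104 - 9 = \left(-4\right) \left(-8\right) 104 - 9 = 32 \cdot 104 - 9 = 3328 - 9 = 3319$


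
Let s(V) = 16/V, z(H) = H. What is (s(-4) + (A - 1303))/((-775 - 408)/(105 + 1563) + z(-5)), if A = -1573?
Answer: 4803840/9523 ≈ 504.45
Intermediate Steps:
(s(-4) + (A - 1303))/((-775 - 408)/(105 + 1563) + z(-5)) = (16/(-4) + (-1573 - 1303))/((-775 - 408)/(105 + 1563) - 5) = (16*(-1/4) - 2876)/(-1183/1668 - 5) = (-4 - 2876)/(-1183*1/1668 - 5) = -2880/(-1183/1668 - 5) = -2880/(-9523/1668) = -2880*(-1668/9523) = 4803840/9523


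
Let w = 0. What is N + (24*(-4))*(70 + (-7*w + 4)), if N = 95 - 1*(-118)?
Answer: -6891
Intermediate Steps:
N = 213 (N = 95 + 118 = 213)
N + (24*(-4))*(70 + (-7*w + 4)) = 213 + (24*(-4))*(70 + (-7*0 + 4)) = 213 - 96*(70 + (0 + 4)) = 213 - 96*(70 + 4) = 213 - 96*74 = 213 - 7104 = -6891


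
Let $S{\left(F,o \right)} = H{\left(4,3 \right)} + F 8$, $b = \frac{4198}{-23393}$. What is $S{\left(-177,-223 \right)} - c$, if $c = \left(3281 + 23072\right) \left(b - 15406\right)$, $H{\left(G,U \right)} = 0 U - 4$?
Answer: $\frac{9497502492808}{23393} \approx 4.06 \cdot 10^{8}$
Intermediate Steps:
$H{\left(G,U \right)} = -4$ ($H{\left(G,U \right)} = 0 - 4 = -4$)
$b = - \frac{4198}{23393}$ ($b = 4198 \left(- \frac{1}{23393}\right) = - \frac{4198}{23393} \approx -0.17946$)
$S{\left(F,o \right)} = -4 + 8 F$ ($S{\left(F,o \right)} = -4 + F 8 = -4 + 8 F$)
$c = - \frac{9497535710868}{23393}$ ($c = \left(3281 + 23072\right) \left(- \frac{4198}{23393} - 15406\right) = 26353 \left(- \frac{360396756}{23393}\right) = - \frac{9497535710868}{23393} \approx -4.06 \cdot 10^{8}$)
$S{\left(-177,-223 \right)} - c = \left(-4 + 8 \left(-177\right)\right) - - \frac{9497535710868}{23393} = \left(-4 - 1416\right) + \frac{9497535710868}{23393} = -1420 + \frac{9497535710868}{23393} = \frac{9497502492808}{23393}$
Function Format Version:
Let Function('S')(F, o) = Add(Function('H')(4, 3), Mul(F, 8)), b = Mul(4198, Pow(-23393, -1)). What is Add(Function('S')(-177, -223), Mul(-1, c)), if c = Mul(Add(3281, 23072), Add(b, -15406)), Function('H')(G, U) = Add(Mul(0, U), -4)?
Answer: Rational(9497502492808, 23393) ≈ 4.0600e+8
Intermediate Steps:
Function('H')(G, U) = -4 (Function('H')(G, U) = Add(0, -4) = -4)
b = Rational(-4198, 23393) (b = Mul(4198, Rational(-1, 23393)) = Rational(-4198, 23393) ≈ -0.17946)
Function('S')(F, o) = Add(-4, Mul(8, F)) (Function('S')(F, o) = Add(-4, Mul(F, 8)) = Add(-4, Mul(8, F)))
c = Rational(-9497535710868, 23393) (c = Mul(Add(3281, 23072), Add(Rational(-4198, 23393), -15406)) = Mul(26353, Rational(-360396756, 23393)) = Rational(-9497535710868, 23393) ≈ -4.0600e+8)
Add(Function('S')(-177, -223), Mul(-1, c)) = Add(Add(-4, Mul(8, -177)), Mul(-1, Rational(-9497535710868, 23393))) = Add(Add(-4, -1416), Rational(9497535710868, 23393)) = Add(-1420, Rational(9497535710868, 23393)) = Rational(9497502492808, 23393)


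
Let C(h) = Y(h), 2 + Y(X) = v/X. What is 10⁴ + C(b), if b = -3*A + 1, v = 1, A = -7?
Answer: 219957/22 ≈ 9998.0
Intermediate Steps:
b = 22 (b = -3*(-7) + 1 = 21 + 1 = 22)
Y(X) = -2 + 1/X
C(h) = -2 + 1/h
10⁴ + C(b) = 10⁴ + (-2 + 1/22) = 10000 + (-2 + 1/22) = 10000 - 43/22 = 219957/22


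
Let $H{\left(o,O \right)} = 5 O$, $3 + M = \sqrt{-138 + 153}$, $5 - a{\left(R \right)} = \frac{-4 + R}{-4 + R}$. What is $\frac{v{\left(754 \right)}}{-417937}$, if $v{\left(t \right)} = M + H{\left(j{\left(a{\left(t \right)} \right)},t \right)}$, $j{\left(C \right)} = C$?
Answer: $- \frac{3767}{417937} - \frac{\sqrt{15}}{417937} \approx -0.0090226$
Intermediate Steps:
$a{\left(R \right)} = 4$ ($a{\left(R \right)} = 5 - \frac{-4 + R}{-4 + R} = 5 - 1 = 4$)
$M = -3 + \sqrt{15}$ ($M = -3 + \sqrt{-138 + 153} = -3 + \sqrt{15} \approx 0.87298$)
$v{\left(t \right)} = -3 + \sqrt{15} + 5 t$ ($v{\left(t \right)} = \left(-3 + \sqrt{15}\right) + 5 t = -3 + \sqrt{15} + 5 t$)
$\frac{v{\left(754 \right)}}{-417937} = \frac{-3 + \sqrt{15} + 5 \cdot 754}{-417937} = \left(-3 + \sqrt{15} + 3770\right) \left(- \frac{1}{417937}\right) = \left(3767 + \sqrt{15}\right) \left(- \frac{1}{417937}\right) = - \frac{3767}{417937} - \frac{\sqrt{15}}{417937}$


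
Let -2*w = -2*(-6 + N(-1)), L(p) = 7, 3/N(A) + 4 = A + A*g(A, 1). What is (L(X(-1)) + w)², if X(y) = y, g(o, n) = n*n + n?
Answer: 16/49 ≈ 0.32653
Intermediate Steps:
g(o, n) = n + n² (g(o, n) = n² + n = n + n²)
N(A) = 3/(-4 + 3*A) (N(A) = 3/(-4 + (A + A*(1*(1 + 1)))) = 3/(-4 + (A + A*(1*2))) = 3/(-4 + (A + A*2)) = 3/(-4 + (A + 2*A)) = 3/(-4 + 3*A))
w = -45/7 (w = -(-1)*(-6 + 3/(-4 + 3*(-1))) = -(-1)*(-6 + 3/(-4 - 3)) = -(-1)*(-6 + 3/(-7)) = -(-1)*(-6 + 3*(-⅐)) = -(-1)*(-6 - 3/7) = -(-1)*(-45)/7 = -½*90/7 = -45/7 ≈ -6.4286)
(L(X(-1)) + w)² = (7 - 45/7)² = (4/7)² = 16/49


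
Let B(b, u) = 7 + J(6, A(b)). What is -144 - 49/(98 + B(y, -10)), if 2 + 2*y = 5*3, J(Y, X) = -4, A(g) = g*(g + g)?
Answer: -14593/101 ≈ -144.49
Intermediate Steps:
A(g) = 2*g² (A(g) = g*(2*g) = 2*g²)
y = 13/2 (y = -1 + (5*3)/2 = -1 + (½)*15 = -1 + 15/2 = 13/2 ≈ 6.5000)
B(b, u) = 3 (B(b, u) = 7 - 4 = 3)
-144 - 49/(98 + B(y, -10)) = -144 - 49/(98 + 3) = -144 - 49/101 = -14593/101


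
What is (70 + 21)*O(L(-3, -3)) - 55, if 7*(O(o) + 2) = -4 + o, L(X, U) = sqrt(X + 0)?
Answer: -289 + 13*I*sqrt(3) ≈ -289.0 + 22.517*I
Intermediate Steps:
L(X, U) = sqrt(X)
O(o) = -18/7 + o/7 (O(o) = -2 + (-4 + o)/7 = -2 + (-4/7 + o/7) = -18/7 + o/7)
(70 + 21)*O(L(-3, -3)) - 55 = (70 + 21)*(-18/7 + sqrt(-3)/7) - 55 = 91*(-18/7 + (I*sqrt(3))/7) - 55 = 91*(-18/7 + I*sqrt(3)/7) - 55 = (-234 + 13*I*sqrt(3)) - 55 = -289 + 13*I*sqrt(3)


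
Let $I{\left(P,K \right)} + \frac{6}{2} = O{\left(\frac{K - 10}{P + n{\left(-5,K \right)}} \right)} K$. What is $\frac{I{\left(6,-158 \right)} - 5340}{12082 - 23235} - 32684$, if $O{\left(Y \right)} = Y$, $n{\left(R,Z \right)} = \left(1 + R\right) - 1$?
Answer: $- \frac{364545853}{11153} \approx -32686.0$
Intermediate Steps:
$n{\left(R,Z \right)} = R$
$I{\left(P,K \right)} = -3 + \frac{K \left(-10 + K\right)}{-5 + P}$ ($I{\left(P,K \right)} = -3 + \frac{K - 10}{P - 5} K = -3 + \frac{-10 + K}{-5 + P} K = -3 + \frac{K \left(-10 + K\right)}{-5 + P}$)
$\frac{I{\left(6,-158 \right)} - 5340}{12082 - 23235} - 32684 = \frac{\frac{15 - 18 - 158 \left(-10 - 158\right)}{-5 + 6} - 5340}{12082 - 23235} - 32684 = \frac{\frac{15 - 18 - -26544}{1} - 5340}{-11153} - 32684 = \left(1 \left(15 - 18 + 26544\right) - 5340\right) \left(- \frac{1}{11153}\right) - 32684 = \left(1 \cdot 26541 - 5340\right) \left(- \frac{1}{11153}\right) - 32684 = \left(26541 - 5340\right) \left(- \frac{1}{11153}\right) - 32684 = 21201 \left(- \frac{1}{11153}\right) - 32684 = - \frac{21201}{11153} - 32684 = - \frac{364545853}{11153}$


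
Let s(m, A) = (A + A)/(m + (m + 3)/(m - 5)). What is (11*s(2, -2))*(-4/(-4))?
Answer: -132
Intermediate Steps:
s(m, A) = 2*A/(m + (3 + m)/(-5 + m)) (s(m, A) = (2*A)/(m + (3 + m)/(-5 + m)) = 2*A/(m + (3 + m)/(-5 + m)))
(11*s(2, -2))*(-4/(-4)) = (11*(2*(-2)*(-5 + 2)/(3 + 2² - 4*2)))*(-4/(-4)) = (11*(2*(-2)*(-3)/(3 + 4 - 8)))*(-4*(-¼)) = (11*(2*(-2)*(-3)/(-1)))*1 = (11*(2*(-2)*(-1)*(-3)))*1 = (11*(-12))*1 = -132*1 = -132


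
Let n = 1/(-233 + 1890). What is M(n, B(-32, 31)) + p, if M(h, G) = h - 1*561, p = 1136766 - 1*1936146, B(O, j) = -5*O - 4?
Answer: -1325502236/1657 ≈ -7.9994e+5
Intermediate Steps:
B(O, j) = -4 - 5*O
n = 1/1657 ≈ 0.00060350
p = -799380 (p = 1136766 - 1936146 = -799380)
M(h, G) = -561 + h (M(h, G) = h - 561 = -561 + h)
M(n, B(-32, 31)) + p = (-561 + 1/1657) - 799380 = -929576/1657 - 799380 = -1325502236/1657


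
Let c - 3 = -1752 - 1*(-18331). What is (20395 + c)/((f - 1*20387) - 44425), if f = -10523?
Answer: -36977/75335 ≈ -0.49083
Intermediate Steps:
c = 16582 (c = 3 + (-1752 - 1*(-18331)) = 3 + (-1752 + 18331) = 3 + 16579 = 16582)
(20395 + c)/((f - 1*20387) - 44425) = (20395 + 16582)/((-10523 - 1*20387) - 44425) = 36977/((-10523 - 20387) - 44425) = 36977/(-30910 - 44425) = 36977/(-75335) = 36977*(-1/75335) = -36977/75335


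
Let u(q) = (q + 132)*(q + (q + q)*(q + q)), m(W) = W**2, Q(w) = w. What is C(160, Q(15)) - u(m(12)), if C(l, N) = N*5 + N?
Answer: -22932198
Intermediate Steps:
C(l, N) = 6*N (C(l, N) = 5*N + N = 6*N)
u(q) = (132 + q)*(q + 4*q**2) (u(q) = (132 + q)*(q + (2*q)*(2*q)) = (132 + q)*(q + 4*q**2))
C(160, Q(15)) - u(m(12)) = 6*15 - 12**2*(132 + 4*(12**2)**2 + 529*12**2) = 90 - 144*(132 + 4*144**2 + 529*144) = 90 - 144*(132 + 4*20736 + 76176) = 90 - 144*(132 + 82944 + 76176) = 90 - 144*159252 = 90 - 1*22932288 = 90 - 22932288 = -22932198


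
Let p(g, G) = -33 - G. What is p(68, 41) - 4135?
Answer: -4209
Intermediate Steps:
p(68, 41) - 4135 = (-33 - 1*41) - 4135 = (-33 - 41) - 4135 = -74 - 4135 = -4209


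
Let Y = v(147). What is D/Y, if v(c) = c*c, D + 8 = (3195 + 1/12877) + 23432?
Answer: 48967552/39751299 ≈ 1.2318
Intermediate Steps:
D = 342772864/12877 (D = -8 + ((3195 + 1/12877) + 23432) = -8 + (41142016/12877 + 23432) = -8 + 342875880/12877 = 342772864/12877 ≈ 26619.)
v(c) = c²
Y = 21609 (Y = 147² = 21609)
D/Y = (342772864/12877)/21609 = (342772864/12877)*(1/21609) = 48967552/39751299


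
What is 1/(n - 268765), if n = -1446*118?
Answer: -1/439393 ≈ -2.2759e-6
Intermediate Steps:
n = -170628
1/(n - 268765) = 1/(-170628 - 268765) = 1/(-439393) = -1/439393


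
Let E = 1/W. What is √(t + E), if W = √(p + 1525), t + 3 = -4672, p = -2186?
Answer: √(-2042605675 - 661*I*√661)/661 ≈ 0.00028443 - 68.374*I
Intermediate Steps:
t = -4675 (t = -3 - 4672 = -4675)
W = I*√661 (W = √(-2186 + 1525) = √(-661) = I*√661 ≈ 25.71*I)
E = -I*√661/661 (E = 1/(I*√661) = -I*√661/661 ≈ -0.038895*I)
√(t + E) = √(-4675 - I*√661/661)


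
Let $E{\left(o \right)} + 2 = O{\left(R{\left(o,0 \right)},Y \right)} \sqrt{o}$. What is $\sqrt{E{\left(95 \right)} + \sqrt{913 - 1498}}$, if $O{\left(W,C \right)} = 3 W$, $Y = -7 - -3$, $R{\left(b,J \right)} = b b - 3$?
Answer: $\sqrt{-2 + 27066 \sqrt{95} + 3 i \sqrt{65}} \approx 513.62 + 0.024 i$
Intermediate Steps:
$R{\left(b,J \right)} = -3 + b^{2}$ ($R{\left(b,J \right)} = b^{2} - 3 = -3 + b^{2}$)
$Y = -4$ ($Y = -7 + 3 = -4$)
$E{\left(o \right)} = -2 + \sqrt{o} \left(-9 + 3 o^{2}\right)$ ($E{\left(o \right)} = -2 + 3 \left(-3 + o^{2}\right) \sqrt{o} = -2 + \left(-9 + 3 o^{2}\right) \sqrt{o} = -2 + \sqrt{o} \left(-9 + 3 o^{2}\right)$)
$\sqrt{E{\left(95 \right)} + \sqrt{913 - 1498}} = \sqrt{\left(-2 + 3 \sqrt{95} \left(-3 + 95^{2}\right)\right) + \sqrt{913 - 1498}} = \sqrt{\left(-2 + 3 \sqrt{95} \left(-3 + 9025\right)\right) + \sqrt{-585}} = \sqrt{\left(-2 + 3 \sqrt{95} \cdot 9022\right) + 3 i \sqrt{65}} = \sqrt{\left(-2 + 27066 \sqrt{95}\right) + 3 i \sqrt{65}} = \sqrt{-2 + 27066 \sqrt{95} + 3 i \sqrt{65}}$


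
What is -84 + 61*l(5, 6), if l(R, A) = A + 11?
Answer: 953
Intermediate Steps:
l(R, A) = 11 + A
-84 + 61*l(5, 6) = -84 + 61*(11 + 6) = -84 + 61*17 = -84 + 1037 = 953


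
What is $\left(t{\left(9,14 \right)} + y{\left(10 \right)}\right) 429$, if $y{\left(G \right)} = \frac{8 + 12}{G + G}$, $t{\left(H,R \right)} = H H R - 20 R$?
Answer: $366795$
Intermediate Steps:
$t{\left(H,R \right)} = - 20 R + R H^{2}$ ($t{\left(H,R \right)} = H^{2} R - 20 R = R H^{2} - 20 R = - 20 R + R H^{2}$)
$y{\left(G \right)} = \frac{10}{G}$ ($y{\left(G \right)} = \frac{20}{2 G} = 20 \frac{1}{2 G} = \frac{10}{G}$)
$\left(t{\left(9,14 \right)} + y{\left(10 \right)}\right) 429 = \left(14 \left(-20 + 9^{2}\right) + \frac{10}{10}\right) 429 = \left(14 \left(-20 + 81\right) + 10 \cdot \frac{1}{10}\right) 429 = \left(14 \cdot 61 + 1\right) 429 = \left(854 + 1\right) 429 = 855 \cdot 429 = 366795$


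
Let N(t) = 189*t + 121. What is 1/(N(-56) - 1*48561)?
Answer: -1/59024 ≈ -1.6942e-5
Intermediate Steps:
N(t) = 121 + 189*t
1/(N(-56) - 1*48561) = 1/((121 + 189*(-56)) - 1*48561) = 1/((121 - 10584) - 48561) = 1/(-10463 - 48561) = 1/(-59024) = -1/59024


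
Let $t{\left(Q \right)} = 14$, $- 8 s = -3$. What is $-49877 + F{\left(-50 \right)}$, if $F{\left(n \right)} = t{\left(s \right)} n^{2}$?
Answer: $-14877$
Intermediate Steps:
$s = \frac{3}{8}$ ($s = \left(- \frac{1}{8}\right) \left(-3\right) = \frac{3}{8} \approx 0.375$)
$F{\left(n \right)} = 14 n^{2}$
$-49877 + F{\left(-50 \right)} = -49877 + 14 \left(-50\right)^{2} = -49877 + 14 \cdot 2500 = -49877 + 35000 = -14877$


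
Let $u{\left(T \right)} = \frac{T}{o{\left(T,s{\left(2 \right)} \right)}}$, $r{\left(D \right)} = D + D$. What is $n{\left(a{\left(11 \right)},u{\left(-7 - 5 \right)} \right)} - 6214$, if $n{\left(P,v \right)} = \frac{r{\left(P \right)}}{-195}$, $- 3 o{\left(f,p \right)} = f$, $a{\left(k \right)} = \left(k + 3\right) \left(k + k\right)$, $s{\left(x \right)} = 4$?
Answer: $- \frac{1212346}{195} \approx -6217.2$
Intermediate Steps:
$r{\left(D \right)} = 2 D$
$a{\left(k \right)} = 2 k \left(3 + k\right)$ ($a{\left(k \right)} = \left(3 + k\right) 2 k = 2 k \left(3 + k\right)$)
$o{\left(f,p \right)} = - \frac{f}{3}$
$u{\left(T \right)} = -3$ ($u{\left(T \right)} = \frac{T}{\left(- \frac{1}{3}\right) T} = T \left(- \frac{3}{T}\right) = -3$)
$n{\left(P,v \right)} = - \frac{2 P}{195}$ ($n{\left(P,v \right)} = \frac{2 P}{-195} = 2 P \left(- \frac{1}{195}\right) = - \frac{2 P}{195}$)
$n{\left(a{\left(11 \right)},u{\left(-7 - 5 \right)} \right)} - 6214 = - \frac{2 \cdot 2 \cdot 11 \left(3 + 11\right)}{195} - 6214 = - \frac{2 \cdot 2 \cdot 11 \cdot 14}{195} - 6214 = \left(- \frac{2}{195}\right) 308 - 6214 = - \frac{616}{195} - 6214 = - \frac{1212346}{195}$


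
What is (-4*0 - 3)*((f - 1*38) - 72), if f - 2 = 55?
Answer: 159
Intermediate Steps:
f = 57 (f = 2 + 55 = 57)
(-4*0 - 3)*((f - 1*38) - 72) = (-4*0 - 3)*((57 - 1*38) - 72) = (0 - 3)*((57 - 38) - 72) = -3*(19 - 72) = -3*(-53) = 159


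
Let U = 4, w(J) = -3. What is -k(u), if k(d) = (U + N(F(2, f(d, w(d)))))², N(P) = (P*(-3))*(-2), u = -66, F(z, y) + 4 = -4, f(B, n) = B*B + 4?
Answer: -1936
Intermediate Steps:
f(B, n) = 4 + B² (f(B, n) = B² + 4 = 4 + B²)
F(z, y) = -8 (F(z, y) = -4 - 4 = -8)
N(P) = 6*P (N(P) = -3*P*(-2) = 6*P)
k(d) = 1936 (k(d) = (4 + 6*(-8))² = (4 - 48)² = (-44)² = 1936)
-k(u) = -1*1936 = -1936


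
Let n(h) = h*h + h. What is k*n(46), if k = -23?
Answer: -49726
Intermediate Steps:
n(h) = h + h**2 (n(h) = h**2 + h = h + h**2)
k*n(46) = -1058*(1 + 46) = -1058*47 = -23*2162 = -49726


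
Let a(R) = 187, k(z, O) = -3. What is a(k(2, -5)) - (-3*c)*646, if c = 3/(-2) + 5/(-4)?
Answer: -10285/2 ≈ -5142.5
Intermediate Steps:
c = -11/4 (c = 3*(-½) + 5*(-¼) = -3/2 - 5/4 = -11/4 ≈ -2.7500)
a(k(2, -5)) - (-3*c)*646 = 187 - (-3*(-11/4))*646 = 187 - 33*646/4 = 187 - 1*10659/2 = 187 - 10659/2 = -10285/2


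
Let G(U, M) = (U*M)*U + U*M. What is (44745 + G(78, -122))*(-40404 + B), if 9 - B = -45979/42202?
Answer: 1205257983749409/42202 ≈ 2.8559e+10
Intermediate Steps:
G(U, M) = M*U + M*U² (G(U, M) = (M*U)*U + M*U = M*U² + M*U = M*U + M*U²)
B = 425797/42202 (B = 9 - (-45979)/42202 = 9 - 1*(-45979/42202) = 9 + 45979/42202 = 425797/42202 ≈ 10.089)
(44745 + G(78, -122))*(-40404 + B) = (44745 - 122*78*(1 + 78))*(-40404 + 425797/42202) = (44745 - 122*78*79)*(-1704703811/42202) = (44745 - 751764)*(-1704703811/42202) = -707019*(-1704703811/42202) = 1205257983749409/42202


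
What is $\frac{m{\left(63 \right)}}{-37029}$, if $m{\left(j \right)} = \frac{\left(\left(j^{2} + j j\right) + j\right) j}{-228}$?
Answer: $\frac{56007}{938068} \approx 0.059705$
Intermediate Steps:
$m{\left(j \right)} = - \frac{j \left(j + 2 j^{2}\right)}{228}$ ($m{\left(j \right)} = \left(\left(j^{2} + j^{2}\right) + j\right) j \left(- \frac{1}{228}\right) = \left(2 j^{2} + j\right) j \left(- \frac{1}{228}\right) = \left(j + 2 j^{2}\right) j \left(- \frac{1}{228}\right) = j \left(j + 2 j^{2}\right) \left(- \frac{1}{228}\right) = - \frac{j \left(j + 2 j^{2}\right)}{228}$)
$\frac{m{\left(63 \right)}}{-37029} = \frac{\frac{1}{228} \cdot 63^{2} \left(-1 - 126\right)}{-37029} = \frac{1}{228} \cdot 3969 \left(-1 - 126\right) \left(- \frac{1}{37029}\right) = \frac{1}{228} \cdot 3969 \left(-127\right) \left(- \frac{1}{37029}\right) = \left(- \frac{168021}{76}\right) \left(- \frac{1}{37029}\right) = \frac{56007}{938068}$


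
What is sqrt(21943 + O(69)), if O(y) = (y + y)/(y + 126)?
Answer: 7*sqrt(1892085)/65 ≈ 148.13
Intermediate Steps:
O(y) = 2*y/(126 + y) (O(y) = (2*y)/(126 + y) = 2*y/(126 + y))
sqrt(21943 + O(69)) = sqrt(21943 + 2*69/(126 + 69)) = sqrt(21943 + 2*69/195) = sqrt(21943 + 2*69*(1/195)) = sqrt(21943 + 46/65) = sqrt(1426341/65) = 7*sqrt(1892085)/65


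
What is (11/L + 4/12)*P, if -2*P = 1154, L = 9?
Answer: -8078/9 ≈ -897.56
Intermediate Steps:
P = -577 (P = -½*1154 = -577)
(11/L + 4/12)*P = (11/9 + 4/12)*(-577) = (11*(⅑) + 4*(1/12))*(-577) = (11/9 + ⅓)*(-577) = (14/9)*(-577) = -8078/9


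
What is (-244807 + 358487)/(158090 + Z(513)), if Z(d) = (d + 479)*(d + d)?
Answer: 56840/587941 ≈ 0.096676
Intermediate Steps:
Z(d) = 2*d*(479 + d) (Z(d) = (479 + d)*(2*d) = 2*d*(479 + d))
(-244807 + 358487)/(158090 + Z(513)) = (-244807 + 358487)/(158090 + 2*513*(479 + 513)) = 113680/(158090 + 2*513*992) = 113680/(158090 + 1017792) = 113680/1175882 = 113680*(1/1175882) = 56840/587941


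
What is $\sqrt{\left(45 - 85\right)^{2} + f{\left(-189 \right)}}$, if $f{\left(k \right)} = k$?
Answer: $\sqrt{1411} \approx 37.563$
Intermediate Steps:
$\sqrt{\left(45 - 85\right)^{2} + f{\left(-189 \right)}} = \sqrt{\left(45 - 85\right)^{2} - 189} = \sqrt{\left(-40\right)^{2} - 189} = \sqrt{1600 - 189} = \sqrt{1411}$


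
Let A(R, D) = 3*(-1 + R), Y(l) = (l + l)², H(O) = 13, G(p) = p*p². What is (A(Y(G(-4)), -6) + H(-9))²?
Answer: 2416902244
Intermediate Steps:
G(p) = p³
Y(l) = 4*l² (Y(l) = (2*l)² = 4*l²)
A(R, D) = -3 + 3*R
(A(Y(G(-4)), -6) + H(-9))² = ((-3 + 3*(4*((-4)³)²)) + 13)² = ((-3 + 3*(4*(-64)²)) + 13)² = ((-3 + 3*(4*4096)) + 13)² = ((-3 + 3*16384) + 13)² = ((-3 + 49152) + 13)² = (49149 + 13)² = 49162² = 2416902244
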